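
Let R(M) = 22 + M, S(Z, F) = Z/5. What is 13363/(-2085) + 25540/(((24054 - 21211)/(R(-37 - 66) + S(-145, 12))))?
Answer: -5895590009/5927655 ≈ -994.59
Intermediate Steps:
S(Z, F) = Z/5 (S(Z, F) = Z*(⅕) = Z/5)
13363/(-2085) + 25540/(((24054 - 21211)/(R(-37 - 66) + S(-145, 12)))) = 13363/(-2085) + 25540/(((24054 - 21211)/((22 + (-37 - 66)) + (⅕)*(-145)))) = 13363*(-1/2085) + 25540/((2843/((22 - 103) - 29))) = -13363/2085 + 25540/((2843/(-81 - 29))) = -13363/2085 + 25540/((2843/(-110))) = -13363/2085 + 25540/((2843*(-1/110))) = -13363/2085 + 25540/(-2843/110) = -13363/2085 + 25540*(-110/2843) = -13363/2085 - 2809400/2843 = -5895590009/5927655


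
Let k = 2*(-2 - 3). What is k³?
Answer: -1000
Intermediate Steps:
k = -10 (k = 2*(-5) = -10)
k³ = (-10)³ = -1000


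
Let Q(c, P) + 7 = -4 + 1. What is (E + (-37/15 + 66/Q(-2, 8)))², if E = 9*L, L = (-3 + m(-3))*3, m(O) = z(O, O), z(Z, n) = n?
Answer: 6584356/225 ≈ 29264.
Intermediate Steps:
m(O) = O
L = -18 (L = (-3 - 3)*3 = -6*3 = -18)
Q(c, P) = -10 (Q(c, P) = -7 + (-4 + 1) = -7 - 3 = -10)
E = -162 (E = 9*(-18) = -162)
(E + (-37/15 + 66/Q(-2, 8)))² = (-162 + (-37/15 + 66/(-10)))² = (-162 + (-37*1/15 + 66*(-⅒)))² = (-162 + (-37/15 - 33/5))² = (-162 - 136/15)² = (-2566/15)² = 6584356/225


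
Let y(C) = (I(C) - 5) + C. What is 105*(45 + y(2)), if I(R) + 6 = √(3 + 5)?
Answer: 3780 + 210*√2 ≈ 4077.0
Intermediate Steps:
I(R) = -6 + 2*√2 (I(R) = -6 + √(3 + 5) = -6 + √8 = -6 + 2*√2)
y(C) = -11 + C + 2*√2 (y(C) = ((-6 + 2*√2) - 5) + C = (-11 + 2*√2) + C = -11 + C + 2*√2)
105*(45 + y(2)) = 105*(45 + (-11 + 2 + 2*√2)) = 105*(45 + (-9 + 2*√2)) = 105*(36 + 2*√2) = 3780 + 210*√2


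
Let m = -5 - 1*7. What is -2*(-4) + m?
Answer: -4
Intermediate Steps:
m = -12 (m = -5 - 7 = -12)
-2*(-4) + m = -2*(-4) - 12 = 8 - 12 = -4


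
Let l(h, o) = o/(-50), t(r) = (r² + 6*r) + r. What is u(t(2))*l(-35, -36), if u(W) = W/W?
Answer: 18/25 ≈ 0.72000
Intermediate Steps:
t(r) = r² + 7*r
u(W) = 1
l(h, o) = -o/50 (l(h, o) = o*(-1/50) = -o/50)
u(t(2))*l(-35, -36) = 1*(-1/50*(-36)) = 1*(18/25) = 18/25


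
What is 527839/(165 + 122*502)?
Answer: 527839/61409 ≈ 8.5955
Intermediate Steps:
527839/(165 + 122*502) = 527839/(165 + 61244) = 527839/61409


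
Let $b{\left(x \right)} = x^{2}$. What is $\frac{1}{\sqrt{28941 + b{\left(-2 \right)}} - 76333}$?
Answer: $- \frac{76333}{5826697944} - \frac{\sqrt{28945}}{5826697944} \approx -1.313 \cdot 10^{-5}$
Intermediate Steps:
$\frac{1}{\sqrt{28941 + b{\left(-2 \right)}} - 76333} = \frac{1}{\sqrt{28941 + \left(-2\right)^{2}} - 76333} = \frac{1}{\sqrt{28941 + 4} - 76333} = \frac{1}{\sqrt{28945} - 76333} = \frac{1}{-76333 + \sqrt{28945}}$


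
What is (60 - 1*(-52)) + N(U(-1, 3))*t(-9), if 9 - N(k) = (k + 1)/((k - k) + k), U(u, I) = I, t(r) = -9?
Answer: 43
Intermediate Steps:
N(k) = 9 - (1 + k)/k (N(k) = 9 - (k + 1)/((k - k) + k) = 9 - (1 + k)/(0 + k) = 9 - (1 + k)/k)
(60 - 1*(-52)) + N(U(-1, 3))*t(-9) = (60 - 1*(-52)) + (8 - 1/3)*(-9) = (60 + 52) + (8 - 1*1/3)*(-9) = 112 + (8 - 1/3)*(-9) = 112 + (23/3)*(-9) = 112 - 69 = 43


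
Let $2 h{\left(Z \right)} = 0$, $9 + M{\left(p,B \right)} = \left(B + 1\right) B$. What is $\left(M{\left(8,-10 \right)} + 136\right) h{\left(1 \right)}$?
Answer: $0$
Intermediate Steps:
$M{\left(p,B \right)} = -9 + B \left(1 + B\right)$ ($M{\left(p,B \right)} = -9 + \left(B + 1\right) B = -9 + \left(1 + B\right) B = -9 + B \left(1 + B\right)$)
$h{\left(Z \right)} = 0$ ($h{\left(Z \right)} = \frac{1}{2} \cdot 0 = 0$)
$\left(M{\left(8,-10 \right)} + 136\right) h{\left(1 \right)} = \left(\left(-9 - 10 + \left(-10\right)^{2}\right) + 136\right) 0 = \left(\left(-9 - 10 + 100\right) + 136\right) 0 = \left(81 + 136\right) 0 = 217 \cdot 0 = 0$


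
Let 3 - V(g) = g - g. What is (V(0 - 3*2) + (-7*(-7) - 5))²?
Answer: 2209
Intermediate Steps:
V(g) = 3 (V(g) = 3 - (g - g) = 3 - 1*0 = 3 + 0 = 3)
(V(0 - 3*2) + (-7*(-7) - 5))² = (3 + (-7*(-7) - 5))² = (3 + (49 - 5))² = (3 + 44)² = 47² = 2209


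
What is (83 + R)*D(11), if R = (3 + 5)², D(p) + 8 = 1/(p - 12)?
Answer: -1323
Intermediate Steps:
D(p) = -8 + 1/(-12 + p) (D(p) = -8 + 1/(p - 12) = -8 + 1/(-12 + p))
R = 64 (R = 8² = 64)
(83 + R)*D(11) = (83 + 64)*((97 - 8*11)/(-12 + 11)) = 147*((97 - 88)/(-1)) = 147*(-1*9) = 147*(-9) = -1323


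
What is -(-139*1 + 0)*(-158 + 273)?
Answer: 15985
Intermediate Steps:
-(-139*1 + 0)*(-158 + 273) = -(-139 + 0)*115 = -(-139)*115 = -1*(-15985) = 15985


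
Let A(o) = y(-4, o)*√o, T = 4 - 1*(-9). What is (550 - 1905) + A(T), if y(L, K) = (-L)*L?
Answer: -1355 - 16*√13 ≈ -1412.7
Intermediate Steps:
T = 13 (T = 4 + 9 = 13)
y(L, K) = -L²
A(o) = -16*√o (A(o) = (-1*(-4)²)*√o = (-1*16)*√o = -16*√o)
(550 - 1905) + A(T) = (550 - 1905) - 16*√13 = -1355 - 16*√13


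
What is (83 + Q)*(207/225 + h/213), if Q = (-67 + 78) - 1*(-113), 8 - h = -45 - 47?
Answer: 510531/1775 ≈ 287.62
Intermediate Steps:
h = 100 (h = 8 - (-45 - 47) = 8 - 1*(-92) = 8 + 92 = 100)
Q = 124 (Q = 11 + 113 = 124)
(83 + Q)*(207/225 + h/213) = (83 + 124)*(207/225 + 100/213) = 207*(207*(1/225) + 100*(1/213)) = 207*(23/25 + 100/213) = 207*(7399/5325) = 510531/1775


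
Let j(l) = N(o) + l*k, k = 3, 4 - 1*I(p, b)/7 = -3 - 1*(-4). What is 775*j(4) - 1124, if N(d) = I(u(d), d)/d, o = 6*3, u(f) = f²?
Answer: 54481/6 ≈ 9080.2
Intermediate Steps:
I(p, b) = 21 (I(p, b) = 28 - 7*(-3 - 1*(-4)) = 28 - 7*(-3 + 4) = 28 - 7*1 = 28 - 7 = 21)
o = 18
N(d) = 21/d
j(l) = 7/6 + 3*l (j(l) = 21/18 + l*3 = 21*(1/18) + 3*l = 7/6 + 3*l)
775*j(4) - 1124 = 775*(7/6 + 3*4) - 1124 = 775*(7/6 + 12) - 1124 = 775*(79/6) - 1124 = 61225/6 - 1124 = 54481/6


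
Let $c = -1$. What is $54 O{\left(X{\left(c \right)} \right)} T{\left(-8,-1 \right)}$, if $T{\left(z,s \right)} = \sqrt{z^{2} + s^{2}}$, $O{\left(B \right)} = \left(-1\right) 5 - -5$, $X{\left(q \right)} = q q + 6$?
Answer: $0$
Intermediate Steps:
$X{\left(q \right)} = 6 + q^{2}$ ($X{\left(q \right)} = q^{2} + 6 = 6 + q^{2}$)
$O{\left(B \right)} = 0$ ($O{\left(B \right)} = -5 + 5 = 0$)
$T{\left(z,s \right)} = \sqrt{s^{2} + z^{2}}$
$54 O{\left(X{\left(c \right)} \right)} T{\left(-8,-1 \right)} = 54 \cdot 0 \sqrt{\left(-1\right)^{2} + \left(-8\right)^{2}} = 0 \sqrt{1 + 64} = 0 \sqrt{65} = 0$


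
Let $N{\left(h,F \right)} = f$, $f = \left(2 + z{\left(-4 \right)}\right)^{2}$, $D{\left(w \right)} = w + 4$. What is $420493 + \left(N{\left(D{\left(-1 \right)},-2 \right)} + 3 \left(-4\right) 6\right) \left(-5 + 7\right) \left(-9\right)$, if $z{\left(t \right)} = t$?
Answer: $421717$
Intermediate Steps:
$D{\left(w \right)} = 4 + w$
$f = 4$ ($f = \left(2 - 4\right)^{2} = \left(-2\right)^{2} = 4$)
$N{\left(h,F \right)} = 4$
$420493 + \left(N{\left(D{\left(-1 \right)},-2 \right)} + 3 \left(-4\right) 6\right) \left(-5 + 7\right) \left(-9\right) = 420493 + \left(4 + 3 \left(-4\right) 6\right) \left(-5 + 7\right) \left(-9\right) = 420493 + \left(4 - 72\right) 2 \left(-9\right) = 420493 + \left(4 - 72\right) \left(-18\right) = 420493 - -1224 = 420493 + 1224 = 421717$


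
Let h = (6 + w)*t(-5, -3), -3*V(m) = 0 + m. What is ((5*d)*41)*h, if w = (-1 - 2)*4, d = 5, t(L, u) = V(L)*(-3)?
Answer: 30750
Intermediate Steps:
V(m) = -m/3 (V(m) = -(0 + m)/3 = -m/3)
t(L, u) = L (t(L, u) = -L/3*(-3) = L)
w = -12 (w = -3*4 = -12)
h = 30 (h = (6 - 12)*(-5) = -6*(-5) = 30)
((5*d)*41)*h = ((5*5)*41)*30 = (25*41)*30 = 1025*30 = 30750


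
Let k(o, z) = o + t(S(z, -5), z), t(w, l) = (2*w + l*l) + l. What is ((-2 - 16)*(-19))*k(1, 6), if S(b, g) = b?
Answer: 18810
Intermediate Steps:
t(w, l) = l + l² + 2*w (t(w, l) = (2*w + l²) + l = (l² + 2*w) + l = l + l² + 2*w)
k(o, z) = o + z² + 3*z (k(o, z) = o + (z + z² + 2*z) = o + (z² + 3*z) = o + z² + 3*z)
((-2 - 16)*(-19))*k(1, 6) = ((-2 - 16)*(-19))*(1 + 6² + 3*6) = (-18*(-19))*(1 + 36 + 18) = 342*55 = 18810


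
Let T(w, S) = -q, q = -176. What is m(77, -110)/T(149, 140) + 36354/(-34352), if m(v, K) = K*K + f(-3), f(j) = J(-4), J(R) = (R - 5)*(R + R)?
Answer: 12866695/188936 ≈ 68.101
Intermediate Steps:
J(R) = 2*R*(-5 + R) (J(R) = (-5 + R)*(2*R) = 2*R*(-5 + R))
f(j) = 72 (f(j) = 2*(-4)*(-5 - 4) = 2*(-4)*(-9) = 72)
m(v, K) = 72 + K² (m(v, K) = K*K + 72 = K² + 72 = 72 + K²)
T(w, S) = 176 (T(w, S) = -1*(-176) = 176)
m(77, -110)/T(149, 140) + 36354/(-34352) = (72 + (-110)²)/176 + 36354/(-34352) = (72 + 12100)*(1/176) + 36354*(-1/34352) = 12172*(1/176) - 18177/17176 = 3043/44 - 18177/17176 = 12866695/188936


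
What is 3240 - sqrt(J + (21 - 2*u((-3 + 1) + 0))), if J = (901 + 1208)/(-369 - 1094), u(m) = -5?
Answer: 3240 - 2*sqrt(43813)/77 ≈ 3234.6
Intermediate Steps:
J = -111/77 (J = 2109/(-1463) = 2109*(-1/1463) = -111/77 ≈ -1.4416)
3240 - sqrt(J + (21 - 2*u((-3 + 1) + 0))) = 3240 - sqrt(-111/77 + (21 - 2*(-5))) = 3240 - sqrt(-111/77 + (21 + 10)) = 3240 - sqrt(-111/77 + 31) = 3240 - sqrt(2276/77) = 3240 - 2*sqrt(43813)/77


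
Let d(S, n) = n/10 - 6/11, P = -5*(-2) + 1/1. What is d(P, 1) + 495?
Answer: 54401/110 ≈ 494.55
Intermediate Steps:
P = 11 (P = 10 + 1 = 11)
d(S, n) = -6/11 + n/10 (d(S, n) = n*(1/10) - 6*1/11 = n/10 - 6/11 = -6/11 + n/10)
d(P, 1) + 495 = (-6/11 + (1/10)*1) + 495 = (-6/11 + 1/10) + 495 = -49/110 + 495 = 54401/110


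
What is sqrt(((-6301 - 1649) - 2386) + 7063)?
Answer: I*sqrt(3273) ≈ 57.21*I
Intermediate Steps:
sqrt(((-6301 - 1649) - 2386) + 7063) = sqrt((-7950 - 2386) + 7063) = sqrt(-10336 + 7063) = sqrt(-3273) = I*sqrt(3273)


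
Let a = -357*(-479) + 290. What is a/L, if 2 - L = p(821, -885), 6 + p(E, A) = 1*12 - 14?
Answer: 171293/10 ≈ 17129.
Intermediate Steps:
a = 171293 (a = 171003 + 290 = 171293)
p(E, A) = -8 (p(E, A) = -6 + (1*12 - 14) = -6 + (12 - 14) = -6 - 2 = -8)
L = 10 (L = 2 - 1*(-8) = 2 + 8 = 10)
a/L = 171293/10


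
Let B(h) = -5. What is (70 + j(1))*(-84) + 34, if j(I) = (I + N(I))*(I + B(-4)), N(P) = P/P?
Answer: -5174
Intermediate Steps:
N(P) = 1
j(I) = (1 + I)*(-5 + I) (j(I) = (I + 1)*(I - 5) = (1 + I)*(-5 + I))
(70 + j(1))*(-84) + 34 = (70 + (-5 + 1**2 - 4*1))*(-84) + 34 = (70 + (-5 + 1 - 4))*(-84) + 34 = (70 - 8)*(-84) + 34 = 62*(-84) + 34 = -5208 + 34 = -5174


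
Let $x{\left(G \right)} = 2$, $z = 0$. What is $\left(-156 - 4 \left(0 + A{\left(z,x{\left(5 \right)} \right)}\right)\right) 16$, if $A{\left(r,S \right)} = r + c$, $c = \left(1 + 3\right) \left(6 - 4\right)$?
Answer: $-3008$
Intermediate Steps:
$c = 8$ ($c = 4 \cdot 2 = 8$)
$A{\left(r,S \right)} = 8 + r$ ($A{\left(r,S \right)} = r + 8 = 8 + r$)
$\left(-156 - 4 \left(0 + A{\left(z,x{\left(5 \right)} \right)}\right)\right) 16 = \left(-156 - 4 \left(0 + \left(8 + 0\right)\right)\right) 16 = \left(-156 - 4 \left(0 + 8\right)\right) 16 = \left(-156 - 32\right) 16 = \left(-188\right) 16 = -3008$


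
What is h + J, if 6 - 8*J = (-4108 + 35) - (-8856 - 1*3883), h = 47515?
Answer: 92865/2 ≈ 46433.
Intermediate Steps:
J = -2165/2 (J = 3/4 - ((-4108 + 35) - (-8856 - 1*3883))/8 = 3/4 - (-4073 - (-8856 - 3883))/8 = 3/4 - (-4073 - 1*(-12739))/8 = 3/4 - (-4073 + 12739)/8 = 3/4 - 1/8*8666 = 3/4 - 4333/4 = -2165/2 ≈ -1082.5)
h + J = 47515 - 2165/2 = 92865/2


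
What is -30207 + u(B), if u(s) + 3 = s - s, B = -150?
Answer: -30210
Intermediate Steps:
u(s) = -3 (u(s) = -3 + (s - s) = -3 + 0 = -3)
-30207 + u(B) = -30207 - 3 = -30210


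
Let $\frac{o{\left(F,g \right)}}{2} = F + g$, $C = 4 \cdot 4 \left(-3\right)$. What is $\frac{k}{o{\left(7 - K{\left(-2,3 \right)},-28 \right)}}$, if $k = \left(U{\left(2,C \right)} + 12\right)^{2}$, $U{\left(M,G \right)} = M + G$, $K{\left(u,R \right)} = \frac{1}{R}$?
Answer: $- \frac{867}{32} \approx -27.094$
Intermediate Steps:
$C = -48$ ($C = 16 \left(-3\right) = -48$)
$U{\left(M,G \right)} = G + M$
$o{\left(F,g \right)} = 2 F + 2 g$ ($o{\left(F,g \right)} = 2 \left(F + g\right) = 2 F + 2 g$)
$k = 1156$ ($k = \left(\left(-48 + 2\right) + 12\right)^{2} = \left(-46 + 12\right)^{2} = \left(-34\right)^{2} = 1156$)
$\frac{k}{o{\left(7 - K{\left(-2,3 \right)},-28 \right)}} = \frac{1156}{2 \left(7 - \frac{1}{3}\right) + 2 \left(-28\right)} = \frac{1156}{2 \left(7 - \frac{1}{3}\right) - 56} = \frac{1156}{2 \cdot \frac{20}{3} - 56} = \frac{1156}{\frac{40}{3} - 56} = \frac{1156}{- \frac{128}{3}} = 1156 \left(- \frac{3}{128}\right) = - \frac{867}{32}$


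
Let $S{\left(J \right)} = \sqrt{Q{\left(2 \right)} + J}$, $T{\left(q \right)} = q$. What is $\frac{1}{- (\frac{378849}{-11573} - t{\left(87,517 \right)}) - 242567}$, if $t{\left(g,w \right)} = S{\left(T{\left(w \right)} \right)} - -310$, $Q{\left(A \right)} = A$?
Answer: $- \frac{32442144321076}{7858274474496316993} - \frac{133934329 \sqrt{519}}{7858274474496316993} \approx -4.1288 \cdot 10^{-6}$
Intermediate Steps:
$S{\left(J \right)} = \sqrt{2 + J}$
$t{\left(g,w \right)} = 310 + \sqrt{2 + w}$ ($t{\left(g,w \right)} = \sqrt{2 + w} - -310 = \sqrt{2 + w} + 310 = 310 + \sqrt{2 + w}$)
$\frac{1}{- (\frac{378849}{-11573} - t{\left(87,517 \right)}) - 242567} = \frac{1}{- (\frac{378849}{-11573} - \left(310 + \sqrt{2 + 517}\right)) - 242567} = \frac{1}{- (378849 \left(- \frac{1}{11573}\right) - \left(310 + \sqrt{519}\right)) - 242567} = \frac{1}{- (- \frac{378849}{11573} - \left(310 + \sqrt{519}\right)) - 242567} = \frac{1}{- (- \frac{3966479}{11573} - \sqrt{519}) - 242567} = \frac{1}{\left(\frac{3966479}{11573} + \sqrt{519}\right) - 242567} = \frac{1}{- \frac{2803261412}{11573} + \sqrt{519}}$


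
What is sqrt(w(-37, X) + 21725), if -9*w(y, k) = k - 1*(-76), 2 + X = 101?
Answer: 5*sqrt(7814)/3 ≈ 147.33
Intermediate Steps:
X = 99 (X = -2 + 101 = 99)
w(y, k) = -76/9 - k/9 (w(y, k) = -(k - 1*(-76))/9 = -(k + 76)/9 = -(76 + k)/9 = -76/9 - k/9)
sqrt(w(-37, X) + 21725) = sqrt((-76/9 - 1/9*99) + 21725) = sqrt((-76/9 - 11) + 21725) = sqrt(-175/9 + 21725) = sqrt(195350/9) = 5*sqrt(7814)/3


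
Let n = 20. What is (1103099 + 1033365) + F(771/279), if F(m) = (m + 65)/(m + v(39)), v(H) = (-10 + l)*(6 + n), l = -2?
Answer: 61442561874/28759 ≈ 2.1365e+6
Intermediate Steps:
v(H) = -312 (v(H) = (-10 - 2)*(6 + 20) = -12*26 = -312)
F(m) = (65 + m)/(-312 + m) (F(m) = (m + 65)/(m - 312) = (65 + m)/(-312 + m))
(1103099 + 1033365) + F(771/279) = (1103099 + 1033365) + (65 + 771/279)/(-312 + 771/279) = 2136464 + (65 + 771*(1/279))/(-312 + 771*(1/279)) = 2136464 + (65 + 257/93)/(-312 + 257/93) = 2136464 + (6302/93)/(-28759/93) = 2136464 - 93/28759*6302/93 = 2136464 - 6302/28759 = 61442561874/28759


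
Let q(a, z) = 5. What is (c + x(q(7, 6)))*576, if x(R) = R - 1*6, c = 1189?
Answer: 684288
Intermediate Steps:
x(R) = -6 + R (x(R) = R - 6 = -6 + R)
(c + x(q(7, 6)))*576 = (1189 + (-6 + 5))*576 = (1189 - 1)*576 = 1188*576 = 684288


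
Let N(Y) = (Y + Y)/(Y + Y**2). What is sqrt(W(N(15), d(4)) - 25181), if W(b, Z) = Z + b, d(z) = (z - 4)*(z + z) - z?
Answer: I*sqrt(402958)/4 ≈ 158.7*I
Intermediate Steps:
N(Y) = 2*Y/(Y + Y**2) (N(Y) = (2*Y)/(Y + Y**2) = 2*Y/(Y + Y**2))
d(z) = -z + 2*z*(-4 + z) (d(z) = (-4 + z)*(2*z) - z = 2*z*(-4 + z) - z = -z + 2*z*(-4 + z))
sqrt(W(N(15), d(4)) - 25181) = sqrt((4*(-9 + 2*4) + 2/(1 + 15)) - 25181) = sqrt((4*(-9 + 8) + 2/16) - 25181) = sqrt((4*(-1) + 2*(1/16)) - 25181) = sqrt((-4 + 1/8) - 25181) = sqrt(-31/8 - 25181) = sqrt(-201479/8) = I*sqrt(402958)/4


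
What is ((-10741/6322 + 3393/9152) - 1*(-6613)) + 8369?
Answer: 33337147997/2225344 ≈ 14981.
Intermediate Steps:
((-10741/6322 + 3393/9152) - 1*(-6613)) + 8369 = ((-10741*1/6322 + 3393*(1/9152)) + 6613) + 8369 = ((-10741/6322 + 261/704) + 6613) + 8369 = (-2955811/2225344 + 6613) + 8369 = 14713244061/2225344 + 8369 = 33337147997/2225344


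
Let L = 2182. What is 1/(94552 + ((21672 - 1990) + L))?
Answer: 1/116416 ≈ 8.5899e-6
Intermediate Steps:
1/(94552 + ((21672 - 1990) + L)) = 1/(94552 + ((21672 - 1990) + 2182)) = 1/(94552 + (19682 + 2182)) = 1/(94552 + 21864) = 1/116416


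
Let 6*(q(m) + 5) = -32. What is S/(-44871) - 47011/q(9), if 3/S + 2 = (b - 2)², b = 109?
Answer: 24146651860676/5307596149 ≈ 4549.5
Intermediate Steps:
q(m) = -31/3 (q(m) = -5 + (⅙)*(-32) = -5 - 16/3 = -31/3)
S = 3/11447 (S = 3/(-2 + (109 - 2)²) = 3/(-2 + 107²) = 3/(-2 + 11449) = 3/11447 ≈ 0.00026208)
S/(-44871) - 47011/q(9) = (3/11447)/(-44871) - 47011/(-31/3) = (3/11447)*(-1/44871) - 47011*(-3/31) = -1/171212779 + 141033/31 = 24146651860676/5307596149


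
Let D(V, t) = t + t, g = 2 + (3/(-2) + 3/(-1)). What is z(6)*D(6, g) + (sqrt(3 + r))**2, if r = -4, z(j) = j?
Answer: -31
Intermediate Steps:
g = -5/2 (g = 2 + (3*(-1/2) + 3*(-1)) = 2 + (-3/2 - 3) = 2 - 9/2 = -5/2 ≈ -2.5000)
D(V, t) = 2*t
z(6)*D(6, g) + (sqrt(3 + r))**2 = 6*(2*(-5/2)) + (sqrt(3 - 4))**2 = 6*(-5) + (sqrt(-1))**2 = -30 + I**2 = -30 - 1 = -31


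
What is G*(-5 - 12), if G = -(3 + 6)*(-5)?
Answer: -765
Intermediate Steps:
G = 45 (G = -9*(-5) = -1*(-45) = 45)
G*(-5 - 12) = 45*(-5 - 12) = 45*(-17) = -765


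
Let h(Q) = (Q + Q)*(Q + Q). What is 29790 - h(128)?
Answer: -35746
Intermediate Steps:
h(Q) = 4*Q**2 (h(Q) = (2*Q)*(2*Q) = 4*Q**2)
29790 - h(128) = 29790 - 4*128**2 = 29790 - 4*16384 = 29790 - 1*65536 = 29790 - 65536 = -35746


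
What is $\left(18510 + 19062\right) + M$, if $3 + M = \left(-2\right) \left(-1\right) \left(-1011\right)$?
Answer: $35547$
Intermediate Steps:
$M = -2025$ ($M = -3 + \left(-2\right) \left(-1\right) \left(-1011\right) = -3 + 2 \left(-1011\right) = -3 - 2022 = -2025$)
$\left(18510 + 19062\right) + M = \left(18510 + 19062\right) - 2025 = 37572 - 2025 = 35547$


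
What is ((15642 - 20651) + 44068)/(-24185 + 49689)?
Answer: 39059/25504 ≈ 1.5315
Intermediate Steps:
((15642 - 20651) + 44068)/(-24185 + 49689) = (-5009 + 44068)/25504 = 39059*(1/25504) = 39059/25504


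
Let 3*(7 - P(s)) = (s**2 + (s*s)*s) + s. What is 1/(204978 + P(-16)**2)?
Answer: 9/16875931 ≈ 5.3330e-7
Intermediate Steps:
P(s) = 7 - s/3 - s**2/3 - s**3/3 (P(s) = 7 - ((s**2 + (s*s)*s) + s)/3 = 7 - ((s**2 + s**2*s) + s)/3 = 7 - ((s**2 + s**3) + s)/3 = 7 - (s + s**2 + s**3)/3 = 7 + (-s/3 - s**2/3 - s**3/3) = 7 - s/3 - s**2/3 - s**3/3)
1/(204978 + P(-16)**2) = 1/(204978 + (7 - 1/3*(-16) - 1/3*(-16)**2 - 1/3*(-16)**3)**2) = 1/(204978 + (7 + 16/3 - 1/3*256 - 1/3*(-4096))**2) = 1/(204978 + (7 + 16/3 - 256/3 + 4096/3)**2) = 1/(204978 + (3877/3)**2) = 1/(204978 + 15031129/9) = 1/(16875931/9) = 9/16875931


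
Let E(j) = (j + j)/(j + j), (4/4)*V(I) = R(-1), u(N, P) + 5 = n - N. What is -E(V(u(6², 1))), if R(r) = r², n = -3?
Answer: -1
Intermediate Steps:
u(N, P) = -8 - N (u(N, P) = -5 + (-3 - N) = -8 - N)
V(I) = 1 (V(I) = (-1)² = 1)
E(j) = 1 (E(j) = (2*j)/((2*j)) = (2*j)*(1/(2*j)) = 1)
-E(V(u(6², 1))) = -1*1 = -1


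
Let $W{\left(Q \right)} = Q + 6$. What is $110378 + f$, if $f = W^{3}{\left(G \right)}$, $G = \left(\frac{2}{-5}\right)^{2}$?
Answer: $\frac{1728308514}{15625} \approx 1.1061 \cdot 10^{5}$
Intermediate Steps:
$G = \frac{4}{25}$ ($G = \left(2 \left(- \frac{1}{5}\right)\right)^{2} = \left(- \frac{2}{5}\right)^{2} = \frac{4}{25} \approx 0.16$)
$W{\left(Q \right)} = 6 + Q$
$f = \frac{3652264}{15625}$ ($f = \left(6 + \frac{4}{25}\right)^{3} = \left(\frac{154}{25}\right)^{3} = \frac{3652264}{15625} \approx 233.74$)
$110378 + f = 110378 + \frac{3652264}{15625} = \frac{1728308514}{15625}$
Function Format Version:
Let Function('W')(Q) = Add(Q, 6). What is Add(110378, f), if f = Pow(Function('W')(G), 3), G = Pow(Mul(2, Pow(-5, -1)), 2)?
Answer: Rational(1728308514, 15625) ≈ 1.1061e+5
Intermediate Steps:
G = Rational(4, 25) (G = Pow(Mul(2, Rational(-1, 5)), 2) = Pow(Rational(-2, 5), 2) = Rational(4, 25) ≈ 0.16000)
Function('W')(Q) = Add(6, Q)
f = Rational(3652264, 15625) (f = Pow(Add(6, Rational(4, 25)), 3) = Pow(Rational(154, 25), 3) = Rational(3652264, 15625) ≈ 233.74)
Add(110378, f) = Add(110378, Rational(3652264, 15625)) = Rational(1728308514, 15625)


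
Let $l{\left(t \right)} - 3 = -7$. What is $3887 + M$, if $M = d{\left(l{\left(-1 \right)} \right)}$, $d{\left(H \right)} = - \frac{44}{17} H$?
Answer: $\frac{66255}{17} \approx 3897.4$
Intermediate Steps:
$l{\left(t \right)} = -4$ ($l{\left(t \right)} = 3 - 7 = -4$)
$d{\left(H \right)} = - \frac{44 H}{17}$ ($d{\left(H \right)} = \left(-44\right) \frac{1}{17} H = - \frac{44 H}{17}$)
$M = \frac{176}{17}$ ($M = \left(- \frac{44}{17}\right) \left(-4\right) = \frac{176}{17} \approx 10.353$)
$3887 + M = 3887 + \frac{176}{17} = \frac{66255}{17}$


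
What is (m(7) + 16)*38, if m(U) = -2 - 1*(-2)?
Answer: 608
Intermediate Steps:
m(U) = 0 (m(U) = -2 + 2 = 0)
(m(7) + 16)*38 = (0 + 16)*38 = 16*38 = 608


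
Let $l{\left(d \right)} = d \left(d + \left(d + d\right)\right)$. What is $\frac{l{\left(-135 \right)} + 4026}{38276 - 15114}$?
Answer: $\frac{58701}{23162} \approx 2.5344$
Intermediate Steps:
$l{\left(d \right)} = 3 d^{2}$ ($l{\left(d \right)} = d \left(d + 2 d\right) = d 3 d = 3 d^{2}$)
$\frac{l{\left(-135 \right)} + 4026}{38276 - 15114} = \frac{3 \left(-135\right)^{2} + 4026}{38276 - 15114} = \frac{3 \cdot 18225 + 4026}{23162} = \left(54675 + 4026\right) \frac{1}{23162} = 58701 \cdot \frac{1}{23162} = \frac{58701}{23162}$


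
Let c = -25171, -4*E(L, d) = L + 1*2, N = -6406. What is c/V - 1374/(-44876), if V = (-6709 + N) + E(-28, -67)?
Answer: 1147584875/588257046 ≈ 1.9508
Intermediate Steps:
E(L, d) = -1/2 - L/4 (E(L, d) = -(L + 1*2)/4 = -(L + 2)/4 = -(2 + L)/4 = -1/2 - L/4)
V = -26217/2 (V = (-6709 - 6406) + (-1/2 - 1/4*(-28)) = -13115 + (-1/2 + 7) = -13115 + 13/2 = -26217/2 ≈ -13109.)
c/V - 1374/(-44876) = -25171/(-26217/2) - 1374/(-44876) = -25171*(-2/26217) - 1374*(-1/44876) = 50342/26217 + 687/22438 = 1147584875/588257046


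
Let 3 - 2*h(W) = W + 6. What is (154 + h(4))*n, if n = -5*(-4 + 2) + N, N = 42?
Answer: 7826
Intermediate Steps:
h(W) = -3/2 - W/2 (h(W) = 3/2 - (W + 6)/2 = 3/2 - (6 + W)/2 = 3/2 + (-3 - W/2) = -3/2 - W/2)
n = 52 (n = -5*(-4 + 2) + 42 = -5*(-2) + 42 = 10 + 42 = 52)
(154 + h(4))*n = (154 + (-3/2 - ½*4))*52 = (154 + (-3/2 - 2))*52 = (154 - 7/2)*52 = (301/2)*52 = 7826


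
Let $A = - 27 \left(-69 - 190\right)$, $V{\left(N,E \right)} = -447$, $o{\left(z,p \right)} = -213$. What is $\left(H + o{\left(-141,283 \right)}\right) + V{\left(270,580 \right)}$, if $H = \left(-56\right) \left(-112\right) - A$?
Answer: $-1381$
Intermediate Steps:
$A = 6993$ ($A = \left(-27\right) \left(-259\right) = 6993$)
$H = -721$ ($H = \left(-56\right) \left(-112\right) - 6993 = 6272 - 6993 = -721$)
$\left(H + o{\left(-141,283 \right)}\right) + V{\left(270,580 \right)} = \left(-721 - 213\right) - 447 = -934 - 447 = -1381$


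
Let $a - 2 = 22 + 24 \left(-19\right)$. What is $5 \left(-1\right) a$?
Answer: $2160$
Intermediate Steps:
$a = -432$ ($a = 2 + \left(22 + 24 \left(-19\right)\right) = 2 + \left(22 - 456\right) = 2 - 434 = -432$)
$5 \left(-1\right) a = 5 \left(-1\right) \left(-432\right) = \left(-5\right) \left(-432\right) = 2160$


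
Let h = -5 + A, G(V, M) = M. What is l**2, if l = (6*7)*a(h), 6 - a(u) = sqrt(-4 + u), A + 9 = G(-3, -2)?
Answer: 28224 - 42336*I*sqrt(5) ≈ 28224.0 - 94666.0*I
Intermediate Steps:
A = -11 (A = -9 - 2 = -11)
h = -16 (h = -5 - 11 = -16)
a(u) = 6 - sqrt(-4 + u)
l = 252 - 84*I*sqrt(5) (l = (6*7)*(6 - sqrt(-4 - 16)) = 42*(6 - sqrt(-20)) = 42*(6 - 2*I*sqrt(5)) = 252 - 84*I*sqrt(5) ≈ 252.0 - 187.83*I)
l**2 = (252 - 84*I*sqrt(5))**2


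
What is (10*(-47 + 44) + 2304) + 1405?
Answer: 3679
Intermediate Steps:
(10*(-47 + 44) + 2304) + 1405 = (10*(-3) + 2304) + 1405 = (-30 + 2304) + 1405 = 2274 + 1405 = 3679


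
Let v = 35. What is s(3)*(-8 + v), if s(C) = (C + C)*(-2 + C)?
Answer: 162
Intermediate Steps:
s(C) = 2*C*(-2 + C) (s(C) = (2*C)*(-2 + C) = 2*C*(-2 + C))
s(3)*(-8 + v) = (2*3*(-2 + 3))*(-8 + 35) = (2*3*1)*27 = 6*27 = 162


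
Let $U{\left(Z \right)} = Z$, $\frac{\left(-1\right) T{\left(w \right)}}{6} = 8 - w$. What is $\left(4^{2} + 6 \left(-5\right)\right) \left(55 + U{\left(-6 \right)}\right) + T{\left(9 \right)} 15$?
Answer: $-596$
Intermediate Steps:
$T{\left(w \right)} = -48 + 6 w$ ($T{\left(w \right)} = - 6 \left(8 - w\right) = -48 + 6 w$)
$\left(4^{2} + 6 \left(-5\right)\right) \left(55 + U{\left(-6 \right)}\right) + T{\left(9 \right)} 15 = \left(4^{2} + 6 \left(-5\right)\right) \left(55 - 6\right) + \left(-48 + 6 \cdot 9\right) 15 = \left(16 - 30\right) 49 + \left(-48 + 54\right) 15 = \left(-14\right) 49 + 6 \cdot 15 = -686 + 90 = -596$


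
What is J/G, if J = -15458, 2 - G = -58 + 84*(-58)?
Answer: -7729/2466 ≈ -3.1342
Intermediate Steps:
G = 4932 (G = 2 - (-58 + 84*(-58)) = 2 - (-58 - 4872) = 2 - 1*(-4930) = 2 + 4930 = 4932)
J/G = -15458/4932 = -15458*1/4932 = -7729/2466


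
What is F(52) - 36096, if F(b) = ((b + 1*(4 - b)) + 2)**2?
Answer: -36060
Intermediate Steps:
F(b) = 36 (F(b) = ((b + (4 - b)) + 2)**2 = (4 + 2)**2 = 6**2 = 36)
F(52) - 36096 = 36 - 36096 = -36060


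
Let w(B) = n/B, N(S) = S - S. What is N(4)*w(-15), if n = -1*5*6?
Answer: 0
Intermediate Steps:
N(S) = 0
n = -30 (n = -5*6 = -30)
w(B) = -30/B
N(4)*w(-15) = 0*(-30/(-15)) = 0*(-30*(-1/15)) = 0*2 = 0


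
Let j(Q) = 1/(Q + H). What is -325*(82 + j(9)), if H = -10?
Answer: -26325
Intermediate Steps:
j(Q) = 1/(-10 + Q) (j(Q) = 1/(Q - 10) = 1/(-10 + Q))
-325*(82 + j(9)) = -325*(82 + 1/(-10 + 9)) = -325*(82 + 1/(-1)) = -325*(82 - 1) = -325*81 = -26325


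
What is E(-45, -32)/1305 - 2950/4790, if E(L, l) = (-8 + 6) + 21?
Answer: -375874/625095 ≈ -0.60131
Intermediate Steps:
E(L, l) = 19 (E(L, l) = -2 + 21 = 19)
E(-45, -32)/1305 - 2950/4790 = 19/1305 - 2950/4790 = 19*(1/1305) - 2950*1/4790 = 19/1305 - 295/479 = -375874/625095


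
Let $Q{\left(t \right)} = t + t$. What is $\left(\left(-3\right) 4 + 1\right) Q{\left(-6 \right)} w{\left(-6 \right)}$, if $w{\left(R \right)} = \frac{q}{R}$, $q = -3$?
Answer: $66$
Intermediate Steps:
$w{\left(R \right)} = - \frac{3}{R}$
$Q{\left(t \right)} = 2 t$
$\left(\left(-3\right) 4 + 1\right) Q{\left(-6 \right)} w{\left(-6 \right)} = \left(\left(-3\right) 4 + 1\right) 2 \left(-6\right) \left(- \frac{3}{-6}\right) = \left(-12 + 1\right) \left(-12\right) \left(\left(-3\right) \left(- \frac{1}{6}\right)\right) = \left(-11\right) \left(-12\right) \frac{1}{2} = 132 \cdot \frac{1}{2} = 66$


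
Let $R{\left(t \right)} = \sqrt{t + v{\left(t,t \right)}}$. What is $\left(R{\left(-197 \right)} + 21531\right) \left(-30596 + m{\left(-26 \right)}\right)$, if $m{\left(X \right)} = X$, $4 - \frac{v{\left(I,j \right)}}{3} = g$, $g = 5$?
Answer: $-659322282 - 306220 i \sqrt{2} \approx -6.5932 \cdot 10^{8} - 4.3306 \cdot 10^{5} i$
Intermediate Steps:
$v{\left(I,j \right)} = -3$ ($v{\left(I,j \right)} = 12 - 15 = -3$)
$R{\left(t \right)} = \sqrt{-3 + t}$ ($R{\left(t \right)} = \sqrt{t - 3} = \sqrt{-3 + t}$)
$\left(R{\left(-197 \right)} + 21531\right) \left(-30596 + m{\left(-26 \right)}\right) = \left(\sqrt{-3 - 197} + 21531\right) \left(-30596 - 26\right) = \left(\sqrt{-200} + 21531\right) \left(-30622\right) = \left(10 i \sqrt{2} + 21531\right) \left(-30622\right) = \left(21531 + 10 i \sqrt{2}\right) \left(-30622\right) = -659322282 - 306220 i \sqrt{2}$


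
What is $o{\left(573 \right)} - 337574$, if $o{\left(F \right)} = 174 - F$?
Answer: $-337973$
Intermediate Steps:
$o{\left(573 \right)} - 337574 = \left(174 - 573\right) - 337574 = -399 - 337574 = -337973$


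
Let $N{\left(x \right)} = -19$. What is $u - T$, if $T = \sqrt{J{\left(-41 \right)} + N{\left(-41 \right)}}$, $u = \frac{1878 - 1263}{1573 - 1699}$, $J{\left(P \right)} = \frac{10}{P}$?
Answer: $- \frac{205}{42} - \frac{i \sqrt{32349}}{41} \approx -4.881 - 4.3868 i$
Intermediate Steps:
$u = - \frac{205}{42}$ ($u = \frac{615}{-126} = 615 \left(- \frac{1}{126}\right) = - \frac{205}{42} \approx -4.881$)
$T = \frac{i \sqrt{32349}}{41}$ ($T = \sqrt{\frac{10}{-41} - 19} = \sqrt{10 \left(- \frac{1}{41}\right) - 19} = \sqrt{- \frac{10}{41} - 19} = \sqrt{- \frac{789}{41}} = \frac{i \sqrt{32349}}{41} \approx 4.3868 i$)
$u - T = - \frac{205}{42} - \frac{i \sqrt{32349}}{41}$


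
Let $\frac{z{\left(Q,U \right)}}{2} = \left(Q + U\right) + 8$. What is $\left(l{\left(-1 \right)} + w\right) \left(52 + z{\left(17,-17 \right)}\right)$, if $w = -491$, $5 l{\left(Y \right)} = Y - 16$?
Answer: $- \frac{168096}{5} \approx -33619.0$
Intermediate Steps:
$z{\left(Q,U \right)} = 16 + 2 Q + 2 U$ ($z{\left(Q,U \right)} = 2 \left(\left(Q + U\right) + 8\right) = 2 \left(8 + Q + U\right) = 16 + 2 Q + 2 U$)
$l{\left(Y \right)} = - \frac{16}{5} + \frac{Y}{5}$ ($l{\left(Y \right)} = \frac{Y - 16}{5} = \frac{-16 + Y}{5} = - \frac{16}{5} + \frac{Y}{5}$)
$\left(l{\left(-1 \right)} + w\right) \left(52 + z{\left(17,-17 \right)}\right) = \left(\left(- \frac{16}{5} + \frac{1}{5} \left(-1\right)\right) - 491\right) \left(52 + \left(16 + 2 \cdot 17 + 2 \left(-17\right)\right)\right) = \left(\left(- \frac{16}{5} - \frac{1}{5}\right) - 491\right) \left(52 + \left(16 + 34 - 34\right)\right) = \left(- \frac{17}{5} - 491\right) \left(52 + 16\right) = \left(- \frac{2472}{5}\right) 68 = - \frac{168096}{5}$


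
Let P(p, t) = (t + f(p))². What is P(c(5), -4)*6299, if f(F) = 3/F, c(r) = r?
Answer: 1820411/25 ≈ 72817.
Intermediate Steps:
P(p, t) = (t + 3/p)²
P(c(5), -4)*6299 = ((3 + 5*(-4))²/5²)*6299 = ((3 - 20)²/25)*6299 = ((1/25)*(-17)²)*6299 = ((1/25)*289)*6299 = (289/25)*6299 = 1820411/25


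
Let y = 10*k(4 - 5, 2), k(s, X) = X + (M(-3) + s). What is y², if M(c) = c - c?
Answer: 100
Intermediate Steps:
M(c) = 0
k(s, X) = X + s (k(s, X) = X + (0 + s) = X + s)
y = 10 (y = 10*(2 + (4 - 5)) = 10*(2 - 1) = 10*1 = 10)
y² = 10² = 100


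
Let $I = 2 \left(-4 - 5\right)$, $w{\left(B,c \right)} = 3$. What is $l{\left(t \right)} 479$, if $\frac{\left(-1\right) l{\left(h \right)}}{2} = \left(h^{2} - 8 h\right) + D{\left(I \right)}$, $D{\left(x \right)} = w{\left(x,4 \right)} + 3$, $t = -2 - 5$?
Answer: $-106338$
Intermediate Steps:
$t = -7$ ($t = -2 - 5 = -7$)
$I = -18$ ($I = 2 \left(-9\right) = -18$)
$D{\left(x \right)} = 6$ ($D{\left(x \right)} = 3 + 3 = 6$)
$l{\left(h \right)} = -12 - 2 h^{2} + 16 h$ ($l{\left(h \right)} = - 2 \left(\left(h^{2} - 8 h\right) + 6\right) = - 2 \left(6 + h^{2} - 8 h\right) = -12 - 2 h^{2} + 16 h$)
$l{\left(t \right)} 479 = \left(-12 - 2 \left(-7\right)^{2} + 16 \left(-7\right)\right) 479 = \left(-12 - 98 - 112\right) 479 = \left(-222\right) 479 = -106338$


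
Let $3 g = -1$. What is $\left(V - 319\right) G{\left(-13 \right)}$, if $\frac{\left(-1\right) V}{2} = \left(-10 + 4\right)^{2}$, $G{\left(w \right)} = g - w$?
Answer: $- \frac{14858}{3} \approx -4952.7$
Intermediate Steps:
$g = - \frac{1}{3}$ ($g = \frac{1}{3} \left(-1\right) = - \frac{1}{3} \approx -0.33333$)
$G{\left(w \right)} = - \frac{1}{3} - w$
$V = -72$ ($V = - 2 \left(-10 + 4\right)^{2} = - 2 \left(-6\right)^{2} = \left(-2\right) 36 = -72$)
$\left(V - 319\right) G{\left(-13 \right)} = \left(-72 - 319\right) \left(- \frac{1}{3} - -13\right) = - 391 \left(- \frac{1}{3} + 13\right) = \left(-391\right) \frac{38}{3} = - \frac{14858}{3}$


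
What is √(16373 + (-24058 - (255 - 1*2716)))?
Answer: 2*I*√1306 ≈ 72.277*I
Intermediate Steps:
√(16373 + (-24058 - (255 - 1*2716))) = √(16373 + (-24058 - (255 - 2716))) = √(16373 + (-24058 - 1*(-2461))) = √(16373 + (-24058 + 2461)) = √(16373 - 21597) = √(-5224) = 2*I*√1306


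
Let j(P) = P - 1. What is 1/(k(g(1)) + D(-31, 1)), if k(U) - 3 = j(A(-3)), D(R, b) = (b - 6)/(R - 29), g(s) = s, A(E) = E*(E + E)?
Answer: 12/241 ≈ 0.049793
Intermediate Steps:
A(E) = 2*E² (A(E) = E*(2*E) = 2*E²)
j(P) = -1 + P
D(R, b) = (-6 + b)/(-29 + R)
k(U) = 20 (k(U) = 3 + (-1 + 2*(-3)²) = 3 + (-1 + 2*9) = 3 + (-1 + 18) = 3 + 17 = 20)
1/(k(g(1)) + D(-31, 1)) = 1/(20 + (-6 + 1)/(-29 - 31)) = 1/(20 - 5/(-60)) = 1/(20 - 1/60*(-5)) = 1/(20 + 1/12) = 1/(241/12) = 12/241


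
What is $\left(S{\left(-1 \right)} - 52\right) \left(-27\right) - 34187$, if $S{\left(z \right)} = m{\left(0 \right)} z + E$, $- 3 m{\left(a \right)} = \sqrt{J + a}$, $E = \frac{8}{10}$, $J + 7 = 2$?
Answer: $- \frac{164023}{5} - 9 i \sqrt{5} \approx -32805.0 - 20.125 i$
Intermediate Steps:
$J = -5$ ($J = -7 + 2 = -5$)
$E = \frac{4}{5}$ ($E = 8 \cdot \frac{1}{10} = \frac{4}{5} \approx 0.8$)
$m{\left(a \right)} = - \frac{\sqrt{-5 + a}}{3}$
$S{\left(z \right)} = \frac{4}{5} - \frac{i z \sqrt{5}}{3}$ ($S{\left(z \right)} = - \frac{\sqrt{-5 + 0}}{3} z + \frac{4}{5} = - \frac{\sqrt{-5}}{3} z + \frac{4}{5} = - \frac{i \sqrt{5}}{3} z + \frac{4}{5} = - \frac{i z \sqrt{5}}{3} + \frac{4}{5} = \frac{4}{5} - \frac{i z \sqrt{5}}{3}$)
$\left(S{\left(-1 \right)} - 52\right) \left(-27\right) - 34187 = \left(\left(\frac{4}{5} - \frac{1}{3} i \left(-1\right) \sqrt{5}\right) - 52\right) \left(-27\right) - 34187 = \left(\left(\frac{4}{5} + \frac{i \sqrt{5}}{3}\right) - 52\right) \left(-27\right) - 34187 = \left(- \frac{256}{5} + \frac{i \sqrt{5}}{3}\right) \left(-27\right) - 34187 = \left(\frac{6912}{5} - 9 i \sqrt{5}\right) - 34187 = - \frac{164023}{5} - 9 i \sqrt{5}$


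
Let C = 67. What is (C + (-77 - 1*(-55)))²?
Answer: 2025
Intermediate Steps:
(C + (-77 - 1*(-55)))² = (67 + (-77 - 1*(-55)))² = (67 + (-77 + 55))² = (67 - 22)² = 45² = 2025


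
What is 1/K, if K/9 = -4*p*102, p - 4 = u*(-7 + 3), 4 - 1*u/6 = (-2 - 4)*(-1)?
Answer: -1/190944 ≈ -5.2371e-6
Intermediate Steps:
u = -12 (u = 24 - 6*(-2 - 4)*(-1) = 24 - (-36)*(-1) = 24 - 6*6 = 24 - 36 = -12)
p = 52 (p = 4 - 12*(-7 + 3) = 4 - 12*(-4) = 4 + 48 = 52)
K = -190944 (K = 9*(-4*52*102) = 9*(-208*102) = 9*(-21216) = -190944)
1/K = 1/(-190944) = -1/190944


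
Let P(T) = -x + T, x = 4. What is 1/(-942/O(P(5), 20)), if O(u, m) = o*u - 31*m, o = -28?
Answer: 108/157 ≈ 0.68790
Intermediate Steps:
P(T) = -4 + T (P(T) = -1*4 + T = -4 + T)
O(u, m) = -31*m - 28*u (O(u, m) = -28*u - 31*m = -31*m - 28*u)
1/(-942/O(P(5), 20)) = 1/(-942/(-31*20 - 28*(-4 + 5))) = 1/(-942/(-620 - 28*1)) = 1/(-942/(-620 - 28)) = 1/(-942/(-648)) = 1/(-942*(-1/648)) = 1/(157/108) = 108/157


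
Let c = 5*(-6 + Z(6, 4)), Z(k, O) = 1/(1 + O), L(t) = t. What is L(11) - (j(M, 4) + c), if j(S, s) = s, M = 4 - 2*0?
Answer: 36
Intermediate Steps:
M = 4 (M = 4 - 1*0 = 4 + 0 = 4)
c = -29 (c = 5*(-6 + 1/(1 + 4)) = 5*(-6 + 1/5) = 5*(-6 + ⅕) = 5*(-29/5) = -29)
L(11) - (j(M, 4) + c) = 11 - (4 - 29) = 11 - 1*(-25) = 11 + 25 = 36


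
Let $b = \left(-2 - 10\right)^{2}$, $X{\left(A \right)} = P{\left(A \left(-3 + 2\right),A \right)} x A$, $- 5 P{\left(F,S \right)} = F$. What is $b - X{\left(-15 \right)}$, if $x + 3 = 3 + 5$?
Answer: $-81$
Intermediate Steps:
$P{\left(F,S \right)} = - \frac{F}{5}$
$x = 5$ ($x = -3 + \left(3 + 5\right) = -3 + 8 = 5$)
$X{\left(A \right)} = A^{2}$ ($X{\left(A \right)} = - \frac{A \left(-3 + 2\right)}{5} \cdot 5 A = - \frac{A \left(-1\right)}{5} \cdot 5 A = - \frac{\left(-1\right) A}{5} \cdot 5 A = \frac{A}{5} \cdot 5 A = A A = A^{2}$)
$b = 144$ ($b = \left(-12\right)^{2} = 144$)
$b - X{\left(-15 \right)} = 144 - \left(-15\right)^{2} = 144 - 225 = -81$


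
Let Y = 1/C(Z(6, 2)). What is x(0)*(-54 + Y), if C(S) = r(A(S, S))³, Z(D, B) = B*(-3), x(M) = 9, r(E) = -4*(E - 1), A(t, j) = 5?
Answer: -1990665/4096 ≈ -486.00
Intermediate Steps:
r(E) = 4 - 4*E (r(E) = -4*(-1 + E) = 4 - 4*E)
Z(D, B) = -3*B
C(S) = -4096 (C(S) = (4 - 4*5)³ = (4 - 20)³ = (-16)³ = -4096)
Y = -1/4096 (Y = 1/(-4096) = -1/4096 ≈ -0.00024414)
x(0)*(-54 + Y) = 9*(-54 - 1/4096) = 9*(-221185/4096) = -1990665/4096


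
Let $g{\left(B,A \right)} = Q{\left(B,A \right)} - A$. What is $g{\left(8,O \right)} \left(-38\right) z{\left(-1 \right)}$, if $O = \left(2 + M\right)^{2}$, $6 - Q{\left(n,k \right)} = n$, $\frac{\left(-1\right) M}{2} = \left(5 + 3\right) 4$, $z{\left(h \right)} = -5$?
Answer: $-730740$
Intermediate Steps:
$M = -64$ ($M = - 2 \left(5 + 3\right) 4 = - 2 \cdot 8 \cdot 4 = \left(-2\right) 32 = -64$)
$Q{\left(n,k \right)} = 6 - n$
$O = 3844$ ($O = \left(2 - 64\right)^{2} = \left(-62\right)^{2} = 3844$)
$g{\left(B,A \right)} = 6 - A - B$ ($g{\left(B,A \right)} = \left(6 - B\right) - A = 6 - A - B$)
$g{\left(8,O \right)} \left(-38\right) z{\left(-1 \right)} = \left(6 - 3844 - 8\right) \left(-38\right) \left(-5\right) = \left(-3846\right) \left(-38\right) \left(-5\right) = 146148 \left(-5\right) = -730740$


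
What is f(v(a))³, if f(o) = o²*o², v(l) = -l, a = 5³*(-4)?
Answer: 244140625000000000000000000000000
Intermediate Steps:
a = -500 (a = 125*(-4) = -500)
f(o) = o⁴
f(v(a))³ = ((-1*(-500))⁴)³ = (500⁴)³ = 62500000000³ = 244140625000000000000000000000000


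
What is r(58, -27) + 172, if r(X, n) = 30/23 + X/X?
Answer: 4009/23 ≈ 174.30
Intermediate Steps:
r(X, n) = 53/23 (r(X, n) = 30*(1/23) + 1 = 30/23 + 1 = 53/23)
r(58, -27) + 172 = 53/23 + 172 = 4009/23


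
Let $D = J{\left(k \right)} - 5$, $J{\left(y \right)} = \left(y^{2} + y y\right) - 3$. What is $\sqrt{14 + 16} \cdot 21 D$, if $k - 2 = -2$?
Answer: $- 168 \sqrt{30} \approx -920.17$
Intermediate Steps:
$k = 0$ ($k = 2 - 2 = 0$)
$J{\left(y \right)} = -3 + 2 y^{2}$ ($J{\left(y \right)} = \left(y^{2} + y^{2}\right) - 3 = 2 y^{2} - 3 = -3 + 2 y^{2}$)
$D = -8$ ($D = \left(-3 + 2 \cdot 0^{2}\right) - 5 = \left(-3 + 2 \cdot 0\right) - 5 = \left(-3 + 0\right) - 5 = -3 - 5 = -8$)
$\sqrt{14 + 16} \cdot 21 D = \sqrt{14 + 16} \cdot 21 \left(-8\right) = \sqrt{30} \cdot 21 \left(-8\right) = 21 \sqrt{30} \left(-8\right) = - 168 \sqrt{30}$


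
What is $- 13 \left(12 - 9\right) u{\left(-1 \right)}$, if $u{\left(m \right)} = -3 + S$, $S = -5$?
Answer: $312$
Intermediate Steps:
$u{\left(m \right)} = -8$ ($u{\left(m \right)} = -3 - 5 = -8$)
$- 13 \left(12 - 9\right) u{\left(-1 \right)} = - 13 \left(12 - 9\right) \left(-8\right) = \left(-13\right) 3 \left(-8\right) = \left(-39\right) \left(-8\right) = 312$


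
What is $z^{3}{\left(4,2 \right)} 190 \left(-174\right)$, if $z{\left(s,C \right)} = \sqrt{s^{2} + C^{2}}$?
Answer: $- 1322400 \sqrt{5} \approx -2.957 \cdot 10^{6}$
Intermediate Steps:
$z{\left(s,C \right)} = \sqrt{C^{2} + s^{2}}$
$z^{3}{\left(4,2 \right)} 190 \left(-174\right) = \left(\sqrt{2^{2} + 4^{2}}\right)^{3} \cdot 190 \left(-174\right) = \left(\sqrt{4 + 16}\right)^{3} \cdot 190 \left(-174\right) = \left(\sqrt{20}\right)^{3} \cdot 190 \left(-174\right) = \left(2 \sqrt{5}\right)^{3} \cdot 190 \left(-174\right) = 40 \sqrt{5} \cdot 190 \left(-174\right) = 7600 \sqrt{5} \left(-174\right) = - 1322400 \sqrt{5}$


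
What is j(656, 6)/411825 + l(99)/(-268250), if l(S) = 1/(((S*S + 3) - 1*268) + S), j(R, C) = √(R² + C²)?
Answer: -1/2584588750 + 2*√107593/411825 ≈ 0.0015930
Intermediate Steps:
j(R, C) = √(C² + R²)
l(S) = 1/(-265 + S + S²) (l(S) = 1/(((S² + 3) - 268) + S) = 1/(((3 + S²) - 268) + S) = 1/((-265 + S²) + S) = 1/(-265 + S + S²))
j(656, 6)/411825 + l(99)/(-268250) = √(6² + 656²)/411825 + 1/((-265 + 99 + 99²)*(-268250)) = √(36 + 430336)*(1/411825) - 1/268250/(-265 + 99 + 9801) = √430372*(1/411825) - 1/268250/9635 = (2*√107593)*(1/411825) + (1/9635)*(-1/268250) = 2*√107593/411825 - 1/2584588750 = -1/2584588750 + 2*√107593/411825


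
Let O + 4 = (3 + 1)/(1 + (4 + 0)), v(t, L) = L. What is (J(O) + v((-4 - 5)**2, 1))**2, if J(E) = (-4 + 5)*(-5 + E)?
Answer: 1296/25 ≈ 51.840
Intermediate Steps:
O = -16/5 (O = -4 + (3 + 1)/(1 + (4 + 0)) = -4 + 4/(1 + 4) = -4 + 4/5 = -16/5 ≈ -3.2000)
J(E) = -5 + E (J(E) = 1*(-5 + E) = -5 + E)
(J(O) + v((-4 - 5)**2, 1))**2 = ((-5 - 16/5) + 1)**2 = (-41/5 + 1)**2 = (-36/5)**2 = 1296/25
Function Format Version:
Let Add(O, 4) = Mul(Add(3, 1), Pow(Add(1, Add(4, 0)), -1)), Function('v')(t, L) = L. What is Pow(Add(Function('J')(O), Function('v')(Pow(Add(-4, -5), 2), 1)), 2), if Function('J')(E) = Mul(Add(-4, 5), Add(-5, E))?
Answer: Rational(1296, 25) ≈ 51.840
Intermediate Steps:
O = Rational(-16, 5) (O = Add(-4, Mul(Add(3, 1), Pow(Add(1, Add(4, 0)), -1))) = Add(-4, Mul(4, Pow(Add(1, 4), -1))) = Add(-4, Mul(4, Pow(5, -1))) = Add(-4, Mul(4, Rational(1, 5))) = Add(-4, Rational(4, 5)) = Rational(-16, 5) ≈ -3.2000)
Function('J')(E) = Add(-5, E) (Function('J')(E) = Mul(1, Add(-5, E)) = Add(-5, E))
Pow(Add(Function('J')(O), Function('v')(Pow(Add(-4, -5), 2), 1)), 2) = Pow(Add(Add(-5, Rational(-16, 5)), 1), 2) = Pow(Add(Rational(-41, 5), 1), 2) = Pow(Rational(-36, 5), 2) = Rational(1296, 25)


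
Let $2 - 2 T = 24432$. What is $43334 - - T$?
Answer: $31119$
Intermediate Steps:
$T = -12215$ ($T = 1 - 12216 = -12215$)
$43334 - - T = 43334 - \left(-1\right) \left(-12215\right) = 43334 - 12215 = 31119$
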